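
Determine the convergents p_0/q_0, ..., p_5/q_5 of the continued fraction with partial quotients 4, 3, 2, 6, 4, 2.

Using the convergent recurrence p_i = a_i*p_{i-1} + p_{i-2}, q_i = a_i*q_{i-1} + q_{i-2} with p_{-2}=0, p_{-1}=1, q_{-2}=1, q_{-1}=0:
  i=0: a_0=4, p_0 = 4*1 + 0 = 4, q_0 = 4*0 + 1 = 1.
  i=1: a_1=3, p_1 = 3*4 + 1 = 13, q_1 = 3*1 + 0 = 3.
  i=2: a_2=2, p_2 = 2*13 + 4 = 30, q_2 = 2*3 + 1 = 7.
  i=3: a_3=6, p_3 = 6*30 + 13 = 193, q_3 = 6*7 + 3 = 45.
  i=4: a_4=4, p_4 = 4*193 + 30 = 802, q_4 = 4*45 + 7 = 187.
  i=5: a_5=2, p_5 = 2*802 + 193 = 1797, q_5 = 2*187 + 45 = 419.

4/1, 13/3, 30/7, 193/45, 802/187, 1797/419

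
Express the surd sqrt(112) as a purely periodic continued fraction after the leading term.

Write x_i = (sqrt(112) + m_i)/d_i with (m_0, d_0) = (0, 1). a_0 = floor(sqrt(112)) = 10, since 10^2 = 100 <= 112 < 121 = 11^2.
Iterate m_{i+1} = d_i*a_i - m_i, d_{i+1} = (112 - m_{i+1}^2)/d_i, a_{i+1} = floor((a_0 + m_{i+1})/d_{i+1}):
  m_1 = 1*10 - 0 = 10, d_1 = (112 - 10^2)/1 = 12/1 = 12, a_1 = floor((10 + 10)/12) = 1.
  m_2 = 12*1 - 10 = 2, d_2 = (112 - 2^2)/12 = 108/12 = 9, a_2 = floor((10 + 2)/9) = 1.
  m_3 = 9*1 - 2 = 7, d_3 = (112 - 7^2)/9 = 63/9 = 7, a_3 = floor((10 + 7)/7) = 2.
  m_4 = 7*2 - 7 = 7, d_4 = (112 - 7^2)/7 = 63/7 = 9, a_4 = floor((10 + 7)/9) = 1.
  m_5 = 9*1 - 7 = 2, d_5 = (112 - 2^2)/9 = 108/9 = 12, a_5 = floor((10 + 2)/12) = 1.
  m_6 = 12*1 - 2 = 10, d_6 = (112 - 10^2)/12 = 12/12 = 1, a_6 = floor((10 + 10)/1) = 20.
  m_7 = 1*20 - 10 = 10, d_7 = (112 - 10^2)/1 = 12/1 = 12: (m_7, d_7) = (m_1, d_1) = (10, 12), so from here the quotients repeat a_1, ..., a_6; the period length is 6.
Hence the expansion of sqrt(112) is a_0 = 10 followed by the repeating block 1, 1, 2, 1, 1, 20 (period 6).

[10; (1, 1, 2, 1, 1, 20)]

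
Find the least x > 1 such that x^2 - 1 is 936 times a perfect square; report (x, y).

(x, y) = (5201, 170)

First expand sqrt(936) as a continued fraction. With x_i = (sqrt(936) + m_i)/d_i and (m_0, d_0) = (0, 1): a_0 = floor(sqrt(936)) = 30, since 30^2 = 900 <= 936 < 961 = 31^2.
Iterate m_{i+1} = d_i*a_i - m_i, d_{i+1} = (936 - m_{i+1}^2)/d_i, a_{i+1} = floor((a_0 + m_{i+1})/d_{i+1}):
  m_1 = 1*30 - 0 = 30, d_1 = (936 - 30^2)/1 = 36/1 = 36, a_1 = floor((30 + 30)/36) = 1.
  m_2 = 36*1 - 30 = 6, d_2 = (936 - 6^2)/36 = 900/36 = 25, a_2 = floor((30 + 6)/25) = 1.
  m_3 = 25*1 - 6 = 19, d_3 = (936 - 19^2)/25 = 575/25 = 23, a_3 = floor((30 + 19)/23) = 2.
  m_4 = 23*2 - 19 = 27, d_4 = (936 - 27^2)/23 = 207/23 = 9, a_4 = floor((30 + 27)/9) = 6.
  m_5 = 9*6 - 27 = 27, d_5 = (936 - 27^2)/9 = 207/9 = 23, a_5 = floor((30 + 27)/23) = 2.
  m_6 = 23*2 - 27 = 19, d_6 = (936 - 19^2)/23 = 575/23 = 25, a_6 = floor((30 + 19)/25) = 1.
  m_7 = 25*1 - 19 = 6, d_7 = (936 - 6^2)/25 = 900/25 = 36, a_7 = floor((30 + 6)/36) = 1.
  m_8 = 36*1 - 6 = 30, d_8 = (936 - 30^2)/36 = 36/36 = 1, a_8 = floor((30 + 30)/1) = 60.
  m_9 = 1*60 - 30 = 30, d_9 = (936 - 30^2)/1 = 36/1 = 36: (m_9, d_9) = (m_1, d_1) = (30, 36), so from here the quotients repeat a_1, ..., a_8; the period length is 8.
So sqrt(936) = [30; (1, 1, 2, 6, 2, 1, 1, 60)] with period length k = 8.
k is even, so the fundamental solution of x^2 - 936y^2 = 1 is (p_{k-1}, q_{k-1}) = (p_7, q_7); compute convergents through index 7.
Convergents (p_i = a_i*p_{i-1} + p_{i-2}, q_i = a_i*q_{i-1} + q_{i-2} with p_{-2}=0, p_{-1}=1, q_{-2}=1, q_{-1}=0):
  i=0: a_0=30, p_0 = 30*1 + 0 = 30, q_0 = 30*0 + 1 = 1.
  i=1: a_1=1, p_1 = 1*30 + 1 = 31, q_1 = 1*1 + 0 = 1.
  i=2: a_2=1, p_2 = 1*31 + 30 = 61, q_2 = 1*1 + 1 = 2.
  i=3: a_3=2, p_3 = 2*61 + 31 = 153, q_3 = 2*2 + 1 = 5.
  i=4: a_4=6, p_4 = 6*153 + 61 = 979, q_4 = 6*5 + 2 = 32.
  i=5: a_5=2, p_5 = 2*979 + 153 = 2111, q_5 = 2*32 + 5 = 69.
  i=6: a_6=1, p_6 = 1*2111 + 979 = 3090, q_6 = 1*69 + 32 = 101.
  i=7: a_7=1, p_7 = 1*3090 + 2111 = 5201, q_7 = 1*101 + 69 = 170.
Check: 5201^2 - 936*170^2 = 27050401 - 27050400 = 1, so (x, y) = (5201, 170) solves the equation, and by the theorem it is the least positive solution.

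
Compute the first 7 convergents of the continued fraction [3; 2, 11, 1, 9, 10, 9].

3/1, 7/2, 80/23, 87/25, 863/248, 8717/2505, 79316/22793

Using the convergent recurrence p_i = a_i*p_{i-1} + p_{i-2}, q_i = a_i*q_{i-1} + q_{i-2} with p_{-2}=0, p_{-1}=1, q_{-2}=1, q_{-1}=0:
  i=0: a_0=3, p_0 = 3*1 + 0 = 3, q_0 = 3*0 + 1 = 1.
  i=1: a_1=2, p_1 = 2*3 + 1 = 7, q_1 = 2*1 + 0 = 2.
  i=2: a_2=11, p_2 = 11*7 + 3 = 80, q_2 = 11*2 + 1 = 23.
  i=3: a_3=1, p_3 = 1*80 + 7 = 87, q_3 = 1*23 + 2 = 25.
  i=4: a_4=9, p_4 = 9*87 + 80 = 863, q_4 = 9*25 + 23 = 248.
  i=5: a_5=10, p_5 = 10*863 + 87 = 8717, q_5 = 10*248 + 25 = 2505.
  i=6: a_6=9, p_6 = 9*8717 + 863 = 79316, q_6 = 9*2505 + 248 = 22793.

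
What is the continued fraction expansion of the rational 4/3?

[1; 3]

Run the Euclidean algorithm on 4 and 3; the successive quotients are the partial quotients a_0, a_1, ... (each step inverts the fractional part left over by the previous one):
  4 = 1*3 + 1, so a_0 = 1.
  3 = 3*1 + 0, so a_1 = 3.
The remainder reaches 0 after 2 divisions, so the expansion has 2 partial quotients, read off in order.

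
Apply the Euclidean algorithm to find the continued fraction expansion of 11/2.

[5; 2]

Run the Euclidean algorithm on 11 and 2; the successive quotients are the partial quotients a_0, a_1, ... (each step inverts the fractional part left over by the previous one):
  11 = 5*2 + 1, so a_0 = 5.
  2 = 2*1 + 0, so a_1 = 2.
The remainder reaches 0 after 2 divisions, so the expansion has 2 partial quotients, read off in order.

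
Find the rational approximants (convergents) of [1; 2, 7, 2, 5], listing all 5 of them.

1/1, 3/2, 22/15, 47/32, 257/175

Using the convergent recurrence p_i = a_i*p_{i-1} + p_{i-2}, q_i = a_i*q_{i-1} + q_{i-2} with p_{-2}=0, p_{-1}=1, q_{-2}=1, q_{-1}=0:
  i=0: a_0=1, p_0 = 1*1 + 0 = 1, q_0 = 1*0 + 1 = 1.
  i=1: a_1=2, p_1 = 2*1 + 1 = 3, q_1 = 2*1 + 0 = 2.
  i=2: a_2=7, p_2 = 7*3 + 1 = 22, q_2 = 7*2 + 1 = 15.
  i=3: a_3=2, p_3 = 2*22 + 3 = 47, q_3 = 2*15 + 2 = 32.
  i=4: a_4=5, p_4 = 5*47 + 22 = 257, q_4 = 5*32 + 15 = 175.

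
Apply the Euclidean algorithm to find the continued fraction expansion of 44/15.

Run the Euclidean algorithm on 44 and 15; the successive quotients are the partial quotients a_0, a_1, ... (each step inverts the fractional part left over by the previous one):
  44 = 2*15 + 14, so a_0 = 2.
  15 = 1*14 + 1, so a_1 = 1.
  14 = 14*1 + 0, so a_2 = 14.
The remainder reaches 0 after 3 divisions, so the expansion has 3 partial quotients, read off in order.

[2; 1, 14]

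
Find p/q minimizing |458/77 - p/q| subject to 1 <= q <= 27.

113/19

Expand x = 458/77 as a continued fraction with the Euclidean algorithm:
  458 = 5*77 + 73, so a_0 = 5.
  77 = 1*73 + 4, so a_1 = 1.
  73 = 18*4 + 1, so a_2 = 18.
  4 = 4*1 + 0, so a_3 = 4.
so x = [5; 1, 18, 4].
Convergents (p_i = a_i*p_{i-1} + p_{i-2}, q_i = a_i*q_{i-1} + q_{i-2} with p_{-2}=0, p_{-1}=1, q_{-2}=1, q_{-1}=0), until the denominator exceeds 27:
  i=0: a_0=5, p_0 = 5*1 + 0 = 5, q_0 = 5*0 + 1 = 1.
  i=1: a_1=1, p_1 = 1*5 + 1 = 6, q_1 = 1*1 + 0 = 1.
  i=2: a_2=18, p_2 = 18*6 + 5 = 113, q_2 = 18*1 + 1 = 19.
  i=3: a_3=4, p_3 = 4*113 + 6 = 458, q_3 = 4*19 + 1 = 77.
q_3 = 77 > 27, so the last convergent with denominator <= 27 is p_2/q_2 = 113/19.
The closest fraction with denominator <= 27 is either p_2/q_2 or the intermediate fraction (k*p_2 + p_1)/(k*q_2 + q_1) with the largest k >= 1 whose denominator stays <= 27; these approach x as k grows, and every other convergent or intermediate fraction in range is farther away.
Largest k: floor((27 - q_1)/q_2) = floor((27 - 1)/19) = 1.
That gives (1*113 + 6)/(1*19 + 1) = 119/20.
Compare the errors: |x - 113/19| = |458*19 - 113*77|/(77*19) = 1/1463, and |x - 119/20| = |458*20 - 119*77|/(77*20) = 3/1540.
Cross-multiplying, 1*1540 = 1540 < 4389 = 3*1463, so 1/1463 is smaller: the convergent 113/19 is closer to x than 119/20.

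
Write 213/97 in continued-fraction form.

Run the Euclidean algorithm on 213 and 97; the successive quotients are the partial quotients a_0, a_1, ... (each step inverts the fractional part left over by the previous one):
  213 = 2*97 + 19, so a_0 = 2.
  97 = 5*19 + 2, so a_1 = 5.
  19 = 9*2 + 1, so a_2 = 9.
  2 = 2*1 + 0, so a_3 = 2.
The remainder reaches 0 after 4 divisions, so the expansion has 4 partial quotients, read off in order.

[2; 5, 9, 2]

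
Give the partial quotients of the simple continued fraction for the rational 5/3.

[1; 1, 2]

Run the Euclidean algorithm on 5 and 3; the successive quotients are the partial quotients a_0, a_1, ... (each step inverts the fractional part left over by the previous one):
  5 = 1*3 + 2, so a_0 = 1.
  3 = 1*2 + 1, so a_1 = 1.
  2 = 2*1 + 0, so a_2 = 2.
The remainder reaches 0 after 3 divisions, so the expansion has 3 partial quotients, read off in order.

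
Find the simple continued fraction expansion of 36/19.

Run the Euclidean algorithm on 36 and 19; the successive quotients are the partial quotients a_0, a_1, ... (each step inverts the fractional part left over by the previous one):
  36 = 1*19 + 17, so a_0 = 1.
  19 = 1*17 + 2, so a_1 = 1.
  17 = 8*2 + 1, so a_2 = 8.
  2 = 2*1 + 0, so a_3 = 2.
The remainder reaches 0 after 4 divisions, so the expansion has 4 partial quotients, read off in order.

[1; 1, 8, 2]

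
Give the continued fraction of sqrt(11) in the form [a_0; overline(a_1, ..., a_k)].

Write x_i = (sqrt(11) + m_i)/d_i with (m_0, d_0) = (0, 1). a_0 = floor(sqrt(11)) = 3, since 3^2 = 9 <= 11 < 16 = 4^2.
Iterate m_{i+1} = d_i*a_i - m_i, d_{i+1} = (11 - m_{i+1}^2)/d_i, a_{i+1} = floor((a_0 + m_{i+1})/d_{i+1}):
  m_1 = 1*3 - 0 = 3, d_1 = (11 - 3^2)/1 = 2/1 = 2, a_1 = floor((3 + 3)/2) = 3.
  m_2 = 2*3 - 3 = 3, d_2 = (11 - 3^2)/2 = 2/2 = 1, a_2 = floor((3 + 3)/1) = 6.
  m_3 = 1*6 - 3 = 3, d_3 = (11 - 3^2)/1 = 2/1 = 2: (m_3, d_3) = (m_1, d_1) = (3, 2), so from here the quotients repeat a_1, a_2; the period length is 2.
Hence the expansion of sqrt(11) is a_0 = 3 followed by the repeating block 3, 6 (period 2).

[3; overline(3, 6)]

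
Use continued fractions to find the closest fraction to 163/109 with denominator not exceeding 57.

85/57

Expand x = 163/109 as a continued fraction with the Euclidean algorithm:
  163 = 1*109 + 54, so a_0 = 1.
  109 = 2*54 + 1, so a_1 = 2.
  54 = 54*1 + 0, so a_2 = 54.
so x = [1; 2, 54].
Convergents (p_i = a_i*p_{i-1} + p_{i-2}, q_i = a_i*q_{i-1} + q_{i-2} with p_{-2}=0, p_{-1}=1, q_{-2}=1, q_{-1}=0), until the denominator exceeds 57:
  i=0: a_0=1, p_0 = 1*1 + 0 = 1, q_0 = 1*0 + 1 = 1.
  i=1: a_1=2, p_1 = 2*1 + 1 = 3, q_1 = 2*1 + 0 = 2.
  i=2: a_2=54, p_2 = 54*3 + 1 = 163, q_2 = 54*2 + 1 = 109.
q_2 = 109 > 57, so the last convergent with denominator <= 57 is p_1/q_1 = 3/2.
The closest fraction with denominator <= 57 is either p_1/q_1 or the intermediate fraction (k*p_1 + p_0)/(k*q_1 + q_0) with the largest k >= 1 whose denominator stays <= 57; these approach x as k grows, and every other convergent or intermediate fraction in range is farther away.
Largest k: floor((57 - q_0)/q_1) = floor((57 - 1)/2) = 28.
That gives (28*3 + 1)/(28*2 + 1) = 85/57.
Compare the errors: |x - 3/2| = |163*2 - 3*109|/(109*2) = 1/218, and |x - 85/57| = |163*57 - 85*109|/(109*57) = 26/6213.
Cross-multiplying, 26*218 = 5668 < 6213 = 1*6213, so 26/6213 is smaller: the intermediate fraction 85/57 is closer to x than 3/2.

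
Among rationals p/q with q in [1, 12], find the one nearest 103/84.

11/9

Expand x = 103/84 as a continued fraction with the Euclidean algorithm:
  103 = 1*84 + 19, so a_0 = 1.
  84 = 4*19 + 8, so a_1 = 4.
  19 = 2*8 + 3, so a_2 = 2.
  8 = 2*3 + 2, so a_3 = 2.
  3 = 1*2 + 1, so a_4 = 1.
  2 = 2*1 + 0, so a_5 = 2.
so x = [1; 4, 2, 2, 1, 2].
Convergents (p_i = a_i*p_{i-1} + p_{i-2}, q_i = a_i*q_{i-1} + q_{i-2} with p_{-2}=0, p_{-1}=1, q_{-2}=1, q_{-1}=0), until the denominator exceeds 12:
  i=0: a_0=1, p_0 = 1*1 + 0 = 1, q_0 = 1*0 + 1 = 1.
  i=1: a_1=4, p_1 = 4*1 + 1 = 5, q_1 = 4*1 + 0 = 4.
  i=2: a_2=2, p_2 = 2*5 + 1 = 11, q_2 = 2*4 + 1 = 9.
  i=3: a_3=2, p_3 = 2*11 + 5 = 27, q_3 = 2*9 + 4 = 22.
q_3 = 22 > 12, so the last convergent with denominator <= 12 is p_2/q_2 = 11/9.
The closest fraction with denominator <= 12 is either p_2/q_2 or the intermediate fraction (k*p_2 + p_1)/(k*q_2 + q_1) with the largest k >= 1 whose denominator stays <= 12; these approach x as k grows, and every other convergent or intermediate fraction in range is farther away.
Largest k: floor((12 - q_1)/q_2) = floor((12 - 4)/9) = 0.
Since k = 0, no intermediate fraction beyond p_2/q_2 has denominator <= 12, so the convergent 11/9 is the closest (its error is |103*9 - 11*84|/(84*9) = 3/756).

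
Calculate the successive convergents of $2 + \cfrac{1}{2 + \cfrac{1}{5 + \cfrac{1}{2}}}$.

2/1, 5/2, 27/11, 59/24

Using the convergent recurrence p_i = a_i*p_{i-1} + p_{i-2}, q_i = a_i*q_{i-1} + q_{i-2} with p_{-2}=0, p_{-1}=1, q_{-2}=1, q_{-1}=0:
  i=0: a_0=2, p_0 = 2*1 + 0 = 2, q_0 = 2*0 + 1 = 1.
  i=1: a_1=2, p_1 = 2*2 + 1 = 5, q_1 = 2*1 + 0 = 2.
  i=2: a_2=5, p_2 = 5*5 + 2 = 27, q_2 = 5*2 + 1 = 11.
  i=3: a_3=2, p_3 = 2*27 + 5 = 59, q_3 = 2*11 + 2 = 24.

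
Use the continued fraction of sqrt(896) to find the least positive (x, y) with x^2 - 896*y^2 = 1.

(x, y) = (449, 15)

First expand sqrt(896) as a continued fraction. With x_i = (sqrt(896) + m_i)/d_i and (m_0, d_0) = (0, 1): a_0 = floor(sqrt(896)) = 29, since 29^2 = 841 <= 896 < 900 = 30^2.
Iterate m_{i+1} = d_i*a_i - m_i, d_{i+1} = (896 - m_{i+1}^2)/d_i, a_{i+1} = floor((a_0 + m_{i+1})/d_{i+1}):
  m_1 = 1*29 - 0 = 29, d_1 = (896 - 29^2)/1 = 55/1 = 55, a_1 = floor((29 + 29)/55) = 1.
  m_2 = 55*1 - 29 = 26, d_2 = (896 - 26^2)/55 = 220/55 = 4, a_2 = floor((29 + 26)/4) = 13.
  m_3 = 4*13 - 26 = 26, d_3 = (896 - 26^2)/4 = 220/4 = 55, a_3 = floor((29 + 26)/55) = 1.
  m_4 = 55*1 - 26 = 29, d_4 = (896 - 29^2)/55 = 55/55 = 1, a_4 = floor((29 + 29)/1) = 58.
  m_5 = 1*58 - 29 = 29, d_5 = (896 - 29^2)/1 = 55/1 = 55: (m_5, d_5) = (m_1, d_1) = (29, 55), so from here the quotients repeat a_1, ..., a_4; the period length is 4.
So sqrt(896) = [29; (1, 13, 1, 58)] with period length k = 4.
k is even, so the fundamental solution of x^2 - 896y^2 = 1 is (p_{k-1}, q_{k-1}) = (p_3, q_3); compute convergents through index 3.
Convergents (p_i = a_i*p_{i-1} + p_{i-2}, q_i = a_i*q_{i-1} + q_{i-2} with p_{-2}=0, p_{-1}=1, q_{-2}=1, q_{-1}=0):
  i=0: a_0=29, p_0 = 29*1 + 0 = 29, q_0 = 29*0 + 1 = 1.
  i=1: a_1=1, p_1 = 1*29 + 1 = 30, q_1 = 1*1 + 0 = 1.
  i=2: a_2=13, p_2 = 13*30 + 29 = 419, q_2 = 13*1 + 1 = 14.
  i=3: a_3=1, p_3 = 1*419 + 30 = 449, q_3 = 1*14 + 1 = 15.
Check: 449^2 - 896*15^2 = 201601 - 201600 = 1, so (x, y) = (449, 15) solves the equation, and by the theorem it is the least positive solution.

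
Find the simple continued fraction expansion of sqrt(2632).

Write x_i = (sqrt(2632) + m_i)/d_i with (m_0, d_0) = (0, 1). a_0 = floor(sqrt(2632)) = 51, since 51^2 = 2601 <= 2632 < 2704 = 52^2.
Iterate m_{i+1} = d_i*a_i - m_i, d_{i+1} = (2632 - m_{i+1}^2)/d_i, a_{i+1} = floor((a_0 + m_{i+1})/d_{i+1}):
  m_1 = 1*51 - 0 = 51, d_1 = (2632 - 51^2)/1 = 31/1 = 31, a_1 = floor((51 + 51)/31) = 3.
  m_2 = 31*3 - 51 = 42, d_2 = (2632 - 42^2)/31 = 868/31 = 28, a_2 = floor((51 + 42)/28) = 3.
  m_3 = 28*3 - 42 = 42, d_3 = (2632 - 42^2)/28 = 868/28 = 31, a_3 = floor((51 + 42)/31) = 3.
  m_4 = 31*3 - 42 = 51, d_4 = (2632 - 51^2)/31 = 31/31 = 1, a_4 = floor((51 + 51)/1) = 102.
  m_5 = 1*102 - 51 = 51, d_5 = (2632 - 51^2)/1 = 31/1 = 31: (m_5, d_5) = (m_1, d_1) = (51, 31), so from here the quotients repeat a_1, ..., a_4; the period length is 4.
Hence the expansion of sqrt(2632) is a_0 = 51 followed by the repeating block 3, 3, 3, 102 (period 4).

[51; (3, 3, 3, 102)]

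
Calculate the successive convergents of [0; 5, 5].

0/1, 1/5, 5/26

Using the convergent recurrence p_i = a_i*p_{i-1} + p_{i-2}, q_i = a_i*q_{i-1} + q_{i-2} with p_{-2}=0, p_{-1}=1, q_{-2}=1, q_{-1}=0:
  i=0: a_0=0, p_0 = 0*1 + 0 = 0, q_0 = 0*0 + 1 = 1.
  i=1: a_1=5, p_1 = 5*0 + 1 = 1, q_1 = 5*1 + 0 = 5.
  i=2: a_2=5, p_2 = 5*1 + 0 = 5, q_2 = 5*5 + 1 = 26.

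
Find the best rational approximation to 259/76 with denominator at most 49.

167/49

Expand x = 259/76 as a continued fraction with the Euclidean algorithm:
  259 = 3*76 + 31, so a_0 = 3.
  76 = 2*31 + 14, so a_1 = 2.
  31 = 2*14 + 3, so a_2 = 2.
  14 = 4*3 + 2, so a_3 = 4.
  3 = 1*2 + 1, so a_4 = 1.
  2 = 2*1 + 0, so a_5 = 2.
so x = [3; 2, 2, 4, 1, 2].
Convergents (p_i = a_i*p_{i-1} + p_{i-2}, q_i = a_i*q_{i-1} + q_{i-2} with p_{-2}=0, p_{-1}=1, q_{-2}=1, q_{-1}=0), until the denominator exceeds 49:
  i=0: a_0=3, p_0 = 3*1 + 0 = 3, q_0 = 3*0 + 1 = 1.
  i=1: a_1=2, p_1 = 2*3 + 1 = 7, q_1 = 2*1 + 0 = 2.
  i=2: a_2=2, p_2 = 2*7 + 3 = 17, q_2 = 2*2 + 1 = 5.
  i=3: a_3=4, p_3 = 4*17 + 7 = 75, q_3 = 4*5 + 2 = 22.
  i=4: a_4=1, p_4 = 1*75 + 17 = 92, q_4 = 1*22 + 5 = 27.
  i=5: a_5=2, p_5 = 2*92 + 75 = 259, q_5 = 2*27 + 22 = 76.
q_5 = 76 > 49, so the last convergent with denominator <= 49 is p_4/q_4 = 92/27.
The closest fraction with denominator <= 49 is either p_4/q_4 or the intermediate fraction (k*p_4 + p_3)/(k*q_4 + q_3) with the largest k >= 1 whose denominator stays <= 49; these approach x as k grows, and every other convergent or intermediate fraction in range is farther away.
Largest k: floor((49 - q_3)/q_4) = floor((49 - 22)/27) = 1.
That gives (1*92 + 75)/(1*27 + 22) = 167/49.
Compare the errors: |x - 92/27| = |259*27 - 92*76|/(76*27) = 1/2052, and |x - 167/49| = |259*49 - 167*76|/(76*49) = 1/3724.
Cross-multiplying, 1*2052 = 2052 < 3724 = 1*3724, so 1/3724 is smaller: the intermediate fraction 167/49 is closer to x than 92/27.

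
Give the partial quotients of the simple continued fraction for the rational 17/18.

Run the Euclidean algorithm on 17 and 18; the successive quotients are the partial quotients a_0, a_1, ... (each step inverts the fractional part left over by the previous one):
  17 = 0*18 + 17, so a_0 = 0.
  18 = 1*17 + 1, so a_1 = 1.
  17 = 17*1 + 0, so a_2 = 17.
The remainder reaches 0 after 3 divisions, so the expansion has 3 partial quotients, read off in order.

[0; 1, 17]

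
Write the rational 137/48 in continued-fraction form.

Run the Euclidean algorithm on 137 and 48; the successive quotients are the partial quotients a_0, a_1, ... (each step inverts the fractional part left over by the previous one):
  137 = 2*48 + 41, so a_0 = 2.
  48 = 1*41 + 7, so a_1 = 1.
  41 = 5*7 + 6, so a_2 = 5.
  7 = 1*6 + 1, so a_3 = 1.
  6 = 6*1 + 0, so a_4 = 6.
The remainder reaches 0 after 5 divisions, so the expansion has 5 partial quotients, read off in order.

[2; 1, 5, 1, 6]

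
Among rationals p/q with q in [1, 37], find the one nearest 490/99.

99/20

Expand x = 490/99 as a continued fraction with the Euclidean algorithm:
  490 = 4*99 + 94, so a_0 = 4.
  99 = 1*94 + 5, so a_1 = 1.
  94 = 18*5 + 4, so a_2 = 18.
  5 = 1*4 + 1, so a_3 = 1.
  4 = 4*1 + 0, so a_4 = 4.
so x = [4; 1, 18, 1, 4].
Convergents (p_i = a_i*p_{i-1} + p_{i-2}, q_i = a_i*q_{i-1} + q_{i-2} with p_{-2}=0, p_{-1}=1, q_{-2}=1, q_{-1}=0), until the denominator exceeds 37:
  i=0: a_0=4, p_0 = 4*1 + 0 = 4, q_0 = 4*0 + 1 = 1.
  i=1: a_1=1, p_1 = 1*4 + 1 = 5, q_1 = 1*1 + 0 = 1.
  i=2: a_2=18, p_2 = 18*5 + 4 = 94, q_2 = 18*1 + 1 = 19.
  i=3: a_3=1, p_3 = 1*94 + 5 = 99, q_3 = 1*19 + 1 = 20.
  i=4: a_4=4, p_4 = 4*99 + 94 = 490, q_4 = 4*20 + 19 = 99.
q_4 = 99 > 37, so the last convergent with denominator <= 37 is p_3/q_3 = 99/20.
The closest fraction with denominator <= 37 is either p_3/q_3 or the intermediate fraction (k*p_3 + p_2)/(k*q_3 + q_2) with the largest k >= 1 whose denominator stays <= 37; these approach x as k grows, and every other convergent or intermediate fraction in range is farther away.
Largest k: floor((37 - q_2)/q_3) = floor((37 - 19)/20) = 0.
Since k = 0, no intermediate fraction beyond p_3/q_3 has denominator <= 37, so the convergent 99/20 is the closest (its error is |490*20 - 99*99|/(99*20) = 1/1980).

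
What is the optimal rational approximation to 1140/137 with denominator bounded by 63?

Expand x = 1140/137 as a continued fraction with the Euclidean algorithm:
  1140 = 8*137 + 44, so a_0 = 8.
  137 = 3*44 + 5, so a_1 = 3.
  44 = 8*5 + 4, so a_2 = 8.
  5 = 1*4 + 1, so a_3 = 1.
  4 = 4*1 + 0, so a_4 = 4.
so x = [8; 3, 8, 1, 4].
Convergents (p_i = a_i*p_{i-1} + p_{i-2}, q_i = a_i*q_{i-1} + q_{i-2} with p_{-2}=0, p_{-1}=1, q_{-2}=1, q_{-1}=0), until the denominator exceeds 63:
  i=0: a_0=8, p_0 = 8*1 + 0 = 8, q_0 = 8*0 + 1 = 1.
  i=1: a_1=3, p_1 = 3*8 + 1 = 25, q_1 = 3*1 + 0 = 3.
  i=2: a_2=8, p_2 = 8*25 + 8 = 208, q_2 = 8*3 + 1 = 25.
  i=3: a_3=1, p_3 = 1*208 + 25 = 233, q_3 = 1*25 + 3 = 28.
  i=4: a_4=4, p_4 = 4*233 + 208 = 1140, q_4 = 4*28 + 25 = 137.
q_4 = 137 > 63, so the last convergent with denominator <= 63 is p_3/q_3 = 233/28.
The closest fraction with denominator <= 63 is either p_3/q_3 or the intermediate fraction (k*p_3 + p_2)/(k*q_3 + q_2) with the largest k >= 1 whose denominator stays <= 63; these approach x as k grows, and every other convergent or intermediate fraction in range is farther away.
Largest k: floor((63 - q_2)/q_3) = floor((63 - 25)/28) = 1.
That gives (1*233 + 208)/(1*28 + 25) = 441/53.
Compare the errors: |x - 233/28| = |1140*28 - 233*137|/(137*28) = 1/3836, and |x - 441/53| = |1140*53 - 441*137|/(137*53) = 3/7261.
Cross-multiplying, 1*7261 = 7261 < 11508 = 3*3836, so 1/3836 is smaller: the convergent 233/28 is closer to x than 441/53.

233/28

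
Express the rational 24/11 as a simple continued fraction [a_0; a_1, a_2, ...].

Run the Euclidean algorithm on 24 and 11; the successive quotients are the partial quotients a_0, a_1, ... (each step inverts the fractional part left over by the previous one):
  24 = 2*11 + 2, so a_0 = 2.
  11 = 5*2 + 1, so a_1 = 5.
  2 = 2*1 + 0, so a_2 = 2.
The remainder reaches 0 after 3 divisions, so the expansion has 3 partial quotients, read off in order.

[2; 5, 2]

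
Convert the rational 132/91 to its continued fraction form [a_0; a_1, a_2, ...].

[1; 2, 4, 1, 1, 4]

Run the Euclidean algorithm on 132 and 91; the successive quotients are the partial quotients a_0, a_1, ... (each step inverts the fractional part left over by the previous one):
  132 = 1*91 + 41, so a_0 = 1.
  91 = 2*41 + 9, so a_1 = 2.
  41 = 4*9 + 5, so a_2 = 4.
  9 = 1*5 + 4, so a_3 = 1.
  5 = 1*4 + 1, so a_4 = 1.
  4 = 4*1 + 0, so a_5 = 4.
The remainder reaches 0 after 6 divisions, so the expansion has 6 partial quotients, read off in order.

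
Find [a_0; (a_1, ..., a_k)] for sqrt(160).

[12; (1, 1, 1, 5, 1, 1, 1, 24)]

Write x_i = (sqrt(160) + m_i)/d_i with (m_0, d_0) = (0, 1). a_0 = floor(sqrt(160)) = 12, since 12^2 = 144 <= 160 < 169 = 13^2.
Iterate m_{i+1} = d_i*a_i - m_i, d_{i+1} = (160 - m_{i+1}^2)/d_i, a_{i+1} = floor((a_0 + m_{i+1})/d_{i+1}):
  m_1 = 1*12 - 0 = 12, d_1 = (160 - 12^2)/1 = 16/1 = 16, a_1 = floor((12 + 12)/16) = 1.
  m_2 = 16*1 - 12 = 4, d_2 = (160 - 4^2)/16 = 144/16 = 9, a_2 = floor((12 + 4)/9) = 1.
  m_3 = 9*1 - 4 = 5, d_3 = (160 - 5^2)/9 = 135/9 = 15, a_3 = floor((12 + 5)/15) = 1.
  m_4 = 15*1 - 5 = 10, d_4 = (160 - 10^2)/15 = 60/15 = 4, a_4 = floor((12 + 10)/4) = 5.
  m_5 = 4*5 - 10 = 10, d_5 = (160 - 10^2)/4 = 60/4 = 15, a_5 = floor((12 + 10)/15) = 1.
  m_6 = 15*1 - 10 = 5, d_6 = (160 - 5^2)/15 = 135/15 = 9, a_6 = floor((12 + 5)/9) = 1.
  m_7 = 9*1 - 5 = 4, d_7 = (160 - 4^2)/9 = 144/9 = 16, a_7 = floor((12 + 4)/16) = 1.
  m_8 = 16*1 - 4 = 12, d_8 = (160 - 12^2)/16 = 16/16 = 1, a_8 = floor((12 + 12)/1) = 24.
  m_9 = 1*24 - 12 = 12, d_9 = (160 - 12^2)/1 = 16/1 = 16: (m_9, d_9) = (m_1, d_1) = (12, 16), so from here the quotients repeat a_1, ..., a_8; the period length is 8.
Hence the expansion of sqrt(160) is a_0 = 12 followed by the repeating block 1, 1, 1, 5, 1, 1, 1, 24 (period 8).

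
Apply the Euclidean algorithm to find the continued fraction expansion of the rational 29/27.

[1; 13, 2]

Run the Euclidean algorithm on 29 and 27; the successive quotients are the partial quotients a_0, a_1, ... (each step inverts the fractional part left over by the previous one):
  29 = 1*27 + 2, so a_0 = 1.
  27 = 13*2 + 1, so a_1 = 13.
  2 = 2*1 + 0, so a_2 = 2.
The remainder reaches 0 after 3 divisions, so the expansion has 3 partial quotients, read off in order.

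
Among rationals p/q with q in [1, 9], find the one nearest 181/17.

32/3

Expand x = 181/17 as a continued fraction with the Euclidean algorithm:
  181 = 10*17 + 11, so a_0 = 10.
  17 = 1*11 + 6, so a_1 = 1.
  11 = 1*6 + 5, so a_2 = 1.
  6 = 1*5 + 1, so a_3 = 1.
  5 = 5*1 + 0, so a_4 = 5.
so x = [10; 1, 1, 1, 5].
Convergents (p_i = a_i*p_{i-1} + p_{i-2}, q_i = a_i*q_{i-1} + q_{i-2} with p_{-2}=0, p_{-1}=1, q_{-2}=1, q_{-1}=0), until the denominator exceeds 9:
  i=0: a_0=10, p_0 = 10*1 + 0 = 10, q_0 = 10*0 + 1 = 1.
  i=1: a_1=1, p_1 = 1*10 + 1 = 11, q_1 = 1*1 + 0 = 1.
  i=2: a_2=1, p_2 = 1*11 + 10 = 21, q_2 = 1*1 + 1 = 2.
  i=3: a_3=1, p_3 = 1*21 + 11 = 32, q_3 = 1*2 + 1 = 3.
  i=4: a_4=5, p_4 = 5*32 + 21 = 181, q_4 = 5*3 + 2 = 17.
q_4 = 17 > 9, so the last convergent with denominator <= 9 is p_3/q_3 = 32/3.
The closest fraction with denominator <= 9 is either p_3/q_3 or the intermediate fraction (k*p_3 + p_2)/(k*q_3 + q_2) with the largest k >= 1 whose denominator stays <= 9; these approach x as k grows, and every other convergent or intermediate fraction in range is farther away.
Largest k: floor((9 - q_2)/q_3) = floor((9 - 2)/3) = 2.
That gives (2*32 + 21)/(2*3 + 2) = 85/8.
Compare the errors: |x - 32/3| = |181*3 - 32*17|/(17*3) = 1/51, and |x - 85/8| = |181*8 - 85*17|/(17*8) = 3/136.
Cross-multiplying, 1*136 = 136 < 153 = 3*51, so 1/51 is smaller: the convergent 32/3 is closer to x than 85/8.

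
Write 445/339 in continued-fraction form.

Run the Euclidean algorithm on 445 and 339; the successive quotients are the partial quotients a_0, a_1, ... (each step inverts the fractional part left over by the previous one):
  445 = 1*339 + 106, so a_0 = 1.
  339 = 3*106 + 21, so a_1 = 3.
  106 = 5*21 + 1, so a_2 = 5.
  21 = 21*1 + 0, so a_3 = 21.
The remainder reaches 0 after 4 divisions, so the expansion has 4 partial quotients, read off in order.

[1; 3, 5, 21]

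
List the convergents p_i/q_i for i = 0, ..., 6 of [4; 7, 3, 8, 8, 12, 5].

4/1, 29/7, 91/22, 757/183, 6147/1486, 74521/18015, 378752/91561

Using the convergent recurrence p_i = a_i*p_{i-1} + p_{i-2}, q_i = a_i*q_{i-1} + q_{i-2} with p_{-2}=0, p_{-1}=1, q_{-2}=1, q_{-1}=0:
  i=0: a_0=4, p_0 = 4*1 + 0 = 4, q_0 = 4*0 + 1 = 1.
  i=1: a_1=7, p_1 = 7*4 + 1 = 29, q_1 = 7*1 + 0 = 7.
  i=2: a_2=3, p_2 = 3*29 + 4 = 91, q_2 = 3*7 + 1 = 22.
  i=3: a_3=8, p_3 = 8*91 + 29 = 757, q_3 = 8*22 + 7 = 183.
  i=4: a_4=8, p_4 = 8*757 + 91 = 6147, q_4 = 8*183 + 22 = 1486.
  i=5: a_5=12, p_5 = 12*6147 + 757 = 74521, q_5 = 12*1486 + 183 = 18015.
  i=6: a_6=5, p_6 = 5*74521 + 6147 = 378752, q_6 = 5*18015 + 1486 = 91561.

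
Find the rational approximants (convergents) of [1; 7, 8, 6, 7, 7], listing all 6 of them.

1/1, 8/7, 65/57, 398/349, 2851/2500, 20355/17849

Using the convergent recurrence p_i = a_i*p_{i-1} + p_{i-2}, q_i = a_i*q_{i-1} + q_{i-2} with p_{-2}=0, p_{-1}=1, q_{-2}=1, q_{-1}=0:
  i=0: a_0=1, p_0 = 1*1 + 0 = 1, q_0 = 1*0 + 1 = 1.
  i=1: a_1=7, p_1 = 7*1 + 1 = 8, q_1 = 7*1 + 0 = 7.
  i=2: a_2=8, p_2 = 8*8 + 1 = 65, q_2 = 8*7 + 1 = 57.
  i=3: a_3=6, p_3 = 6*65 + 8 = 398, q_3 = 6*57 + 7 = 349.
  i=4: a_4=7, p_4 = 7*398 + 65 = 2851, q_4 = 7*349 + 57 = 2500.
  i=5: a_5=7, p_5 = 7*2851 + 398 = 20355, q_5 = 7*2500 + 349 = 17849.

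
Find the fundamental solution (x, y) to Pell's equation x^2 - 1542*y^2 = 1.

First expand sqrt(1542) as a continued fraction. With x_i = (sqrt(1542) + m_i)/d_i and (m_0, d_0) = (0, 1): a_0 = floor(sqrt(1542)) = 39, since 39^2 = 1521 <= 1542 < 1600 = 40^2.
Iterate m_{i+1} = d_i*a_i - m_i, d_{i+1} = (1542 - m_{i+1}^2)/d_i, a_{i+1} = floor((a_0 + m_{i+1})/d_{i+1}):
  m_1 = 1*39 - 0 = 39, d_1 = (1542 - 39^2)/1 = 21/1 = 21, a_1 = floor((39 + 39)/21) = 3.
  m_2 = 21*3 - 39 = 24, d_2 = (1542 - 24^2)/21 = 966/21 = 46, a_2 = floor((39 + 24)/46) = 1.
  m_3 = 46*1 - 24 = 22, d_3 = (1542 - 22^2)/46 = 1058/46 = 23, a_3 = floor((39 + 22)/23) = 2.
  m_4 = 23*2 - 22 = 24, d_4 = (1542 - 24^2)/23 = 966/23 = 42, a_4 = floor((39 + 24)/42) = 1.
  m_5 = 42*1 - 24 = 18, d_5 = (1542 - 18^2)/42 = 1218/42 = 29, a_5 = floor((39 + 18)/29) = 1.
  m_6 = 29*1 - 18 = 11, d_6 = (1542 - 11^2)/29 = 1421/29 = 49, a_6 = floor((39 + 11)/49) = 1.
  m_7 = 49*1 - 11 = 38, d_7 = (1542 - 38^2)/49 = 98/49 = 2, a_7 = floor((39 + 38)/2) = 38.
  m_8 = 2*38 - 38 = 38, d_8 = (1542 - 38^2)/2 = 98/2 = 49, a_8 = floor((39 + 38)/49) = 1.
  m_9 = 49*1 - 38 = 11, d_9 = (1542 - 11^2)/49 = 1421/49 = 29, a_9 = floor((39 + 11)/29) = 1.
  m_10 = 29*1 - 11 = 18, d_10 = (1542 - 18^2)/29 = 1218/29 = 42, a_10 = floor((39 + 18)/42) = 1.
  m_11 = 42*1 - 18 = 24, d_11 = (1542 - 24^2)/42 = 966/42 = 23, a_11 = floor((39 + 24)/23) = 2.
  m_12 = 23*2 - 24 = 22, d_12 = (1542 - 22^2)/23 = 1058/23 = 46, a_12 = floor((39 + 22)/46) = 1.
  m_13 = 46*1 - 22 = 24, d_13 = (1542 - 24^2)/46 = 966/46 = 21, a_13 = floor((39 + 24)/21) = 3.
  m_14 = 21*3 - 24 = 39, d_14 = (1542 - 39^2)/21 = 21/21 = 1, a_14 = floor((39 + 39)/1) = 78.
  m_15 = 1*78 - 39 = 39, d_15 = (1542 - 39^2)/1 = 21/1 = 21: (m_15, d_15) = (m_1, d_1) = (39, 21), so from here the quotients repeat a_1, ..., a_14; the period length is 14.
So sqrt(1542) = [39; (3, 1, 2, 1, 1, 1, 38, 1, 1, 1, 2, 1, 3, 78)] with period length k = 14.
k is even, so the fundamental solution of x^2 - 1542y^2 = 1 is (p_{k-1}, q_{k-1}) = (p_13, q_13); compute convergents through index 13.
Convergents (p_i = a_i*p_{i-1} + p_{i-2}, q_i = a_i*q_{i-1} + q_{i-2} with p_{-2}=0, p_{-1}=1, q_{-2}=1, q_{-1}=0):
  i=0: a_0=39, p_0 = 39*1 + 0 = 39, q_0 = 39*0 + 1 = 1.
  i=1: a_1=3, p_1 = 3*39 + 1 = 118, q_1 = 3*1 + 0 = 3.
  i=2: a_2=1, p_2 = 1*118 + 39 = 157, q_2 = 1*3 + 1 = 4.
  i=3: a_3=2, p_3 = 2*157 + 118 = 432, q_3 = 2*4 + 3 = 11.
  i=4: a_4=1, p_4 = 1*432 + 157 = 589, q_4 = 1*11 + 4 = 15.
  i=5: a_5=1, p_5 = 1*589 + 432 = 1021, q_5 = 1*15 + 11 = 26.
  i=6: a_6=1, p_6 = 1*1021 + 589 = 1610, q_6 = 1*26 + 15 = 41.
  i=7: a_7=38, p_7 = 38*1610 + 1021 = 62201, q_7 = 38*41 + 26 = 1584.
  i=8: a_8=1, p_8 = 1*62201 + 1610 = 63811, q_8 = 1*1584 + 41 = 1625.
  i=9: a_9=1, p_9 = 1*63811 + 62201 = 126012, q_9 = 1*1625 + 1584 = 3209.
  i=10: a_10=1, p_10 = 1*126012 + 63811 = 189823, q_10 = 1*3209 + 1625 = 4834.
  i=11: a_11=2, p_11 = 2*189823 + 126012 = 505658, q_11 = 2*4834 + 3209 = 12877.
  i=12: a_12=1, p_12 = 1*505658 + 189823 = 695481, q_12 = 1*12877 + 4834 = 17711.
  i=13: a_13=3, p_13 = 3*695481 + 505658 = 2592101, q_13 = 3*17711 + 12877 = 66010.
Check: 2592101^2 - 1542*66010^2 = 6718987594201 - 6718987594200 = 1, so (x, y) = (2592101, 66010) solves the equation, and by the theorem it is the least positive solution.

(x, y) = (2592101, 66010)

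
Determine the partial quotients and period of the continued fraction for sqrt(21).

[4; (1, 1, 2, 1, 1, 8)]

Write x_i = (sqrt(21) + m_i)/d_i with (m_0, d_0) = (0, 1). a_0 = floor(sqrt(21)) = 4, since 4^2 = 16 <= 21 < 25 = 5^2.
Iterate m_{i+1} = d_i*a_i - m_i, d_{i+1} = (21 - m_{i+1}^2)/d_i, a_{i+1} = floor((a_0 + m_{i+1})/d_{i+1}):
  m_1 = 1*4 - 0 = 4, d_1 = (21 - 4^2)/1 = 5/1 = 5, a_1 = floor((4 + 4)/5) = 1.
  m_2 = 5*1 - 4 = 1, d_2 = (21 - 1^2)/5 = 20/5 = 4, a_2 = floor((4 + 1)/4) = 1.
  m_3 = 4*1 - 1 = 3, d_3 = (21 - 3^2)/4 = 12/4 = 3, a_3 = floor((4 + 3)/3) = 2.
  m_4 = 3*2 - 3 = 3, d_4 = (21 - 3^2)/3 = 12/3 = 4, a_4 = floor((4 + 3)/4) = 1.
  m_5 = 4*1 - 3 = 1, d_5 = (21 - 1^2)/4 = 20/4 = 5, a_5 = floor((4 + 1)/5) = 1.
  m_6 = 5*1 - 1 = 4, d_6 = (21 - 4^2)/5 = 5/5 = 1, a_6 = floor((4 + 4)/1) = 8.
  m_7 = 1*8 - 4 = 4, d_7 = (21 - 4^2)/1 = 5/1 = 5: (m_7, d_7) = (m_1, d_1) = (4, 5), so from here the quotients repeat a_1, ..., a_6; the period length is 6.
Hence the expansion of sqrt(21) is a_0 = 4 followed by the repeating block 1, 1, 2, 1, 1, 8 (period 6).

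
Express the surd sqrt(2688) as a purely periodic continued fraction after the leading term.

Write x_i = (sqrt(2688) + m_i)/d_i with (m_0, d_0) = (0, 1). a_0 = floor(sqrt(2688)) = 51, since 51^2 = 2601 <= 2688 < 2704 = 52^2.
Iterate m_{i+1} = d_i*a_i - m_i, d_{i+1} = (2688 - m_{i+1}^2)/d_i, a_{i+1} = floor((a_0 + m_{i+1})/d_{i+1}):
  m_1 = 1*51 - 0 = 51, d_1 = (2688 - 51^2)/1 = 87/1 = 87, a_1 = floor((51 + 51)/87) = 1.
  m_2 = 87*1 - 51 = 36, d_2 = (2688 - 36^2)/87 = 1392/87 = 16, a_2 = floor((51 + 36)/16) = 5.
  m_3 = 16*5 - 36 = 44, d_3 = (2688 - 44^2)/16 = 752/16 = 47, a_3 = floor((51 + 44)/47) = 2.
  m_4 = 47*2 - 44 = 50, d_4 = (2688 - 50^2)/47 = 188/47 = 4, a_4 = floor((51 + 50)/4) = 25.
  m_5 = 4*25 - 50 = 50, d_5 = (2688 - 50^2)/4 = 188/4 = 47, a_5 = floor((51 + 50)/47) = 2.
  m_6 = 47*2 - 50 = 44, d_6 = (2688 - 44^2)/47 = 752/47 = 16, a_6 = floor((51 + 44)/16) = 5.
  m_7 = 16*5 - 44 = 36, d_7 = (2688 - 36^2)/16 = 1392/16 = 87, a_7 = floor((51 + 36)/87) = 1.
  m_8 = 87*1 - 36 = 51, d_8 = (2688 - 51^2)/87 = 87/87 = 1, a_8 = floor((51 + 51)/1) = 102.
  m_9 = 1*102 - 51 = 51, d_9 = (2688 - 51^2)/1 = 87/1 = 87: (m_9, d_9) = (m_1, d_1) = (51, 87), so from here the quotients repeat a_1, ..., a_8; the period length is 8.
Hence the expansion of sqrt(2688) is a_0 = 51 followed by the repeating block 1, 5, 2, 25, 2, 5, 1, 102 (period 8).

[51; (1, 5, 2, 25, 2, 5, 1, 102)]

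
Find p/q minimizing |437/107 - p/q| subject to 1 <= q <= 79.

290/71

Expand x = 437/107 as a continued fraction with the Euclidean algorithm:
  437 = 4*107 + 9, so a_0 = 4.
  107 = 11*9 + 8, so a_1 = 11.
  9 = 1*8 + 1, so a_2 = 1.
  8 = 8*1 + 0, so a_3 = 8.
so x = [4; 11, 1, 8].
Convergents (p_i = a_i*p_{i-1} + p_{i-2}, q_i = a_i*q_{i-1} + q_{i-2} with p_{-2}=0, p_{-1}=1, q_{-2}=1, q_{-1}=0), until the denominator exceeds 79:
  i=0: a_0=4, p_0 = 4*1 + 0 = 4, q_0 = 4*0 + 1 = 1.
  i=1: a_1=11, p_1 = 11*4 + 1 = 45, q_1 = 11*1 + 0 = 11.
  i=2: a_2=1, p_2 = 1*45 + 4 = 49, q_2 = 1*11 + 1 = 12.
  i=3: a_3=8, p_3 = 8*49 + 45 = 437, q_3 = 8*12 + 11 = 107.
q_3 = 107 > 79, so the last convergent with denominator <= 79 is p_2/q_2 = 49/12.
The closest fraction with denominator <= 79 is either p_2/q_2 or the intermediate fraction (k*p_2 + p_1)/(k*q_2 + q_1) with the largest k >= 1 whose denominator stays <= 79; these approach x as k grows, and every other convergent or intermediate fraction in range is farther away.
Largest k: floor((79 - q_1)/q_2) = floor((79 - 11)/12) = 5.
That gives (5*49 + 45)/(5*12 + 11) = 290/71.
Compare the errors: |x - 49/12| = |437*12 - 49*107|/(107*12) = 1/1284, and |x - 290/71| = |437*71 - 290*107|/(107*71) = 3/7597.
Cross-multiplying, 3*1284 = 3852 < 7597 = 1*7597, so 3/7597 is smaller: the intermediate fraction 290/71 is closer to x than 49/12.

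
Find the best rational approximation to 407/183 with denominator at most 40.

Expand x = 407/183 as a continued fraction with the Euclidean algorithm:
  407 = 2*183 + 41, so a_0 = 2.
  183 = 4*41 + 19, so a_1 = 4.
  41 = 2*19 + 3, so a_2 = 2.
  19 = 6*3 + 1, so a_3 = 6.
  3 = 3*1 + 0, so a_4 = 3.
so x = [2; 4, 2, 6, 3].
Convergents (p_i = a_i*p_{i-1} + p_{i-2}, q_i = a_i*q_{i-1} + q_{i-2} with p_{-2}=0, p_{-1}=1, q_{-2}=1, q_{-1}=0), until the denominator exceeds 40:
  i=0: a_0=2, p_0 = 2*1 + 0 = 2, q_0 = 2*0 + 1 = 1.
  i=1: a_1=4, p_1 = 4*2 + 1 = 9, q_1 = 4*1 + 0 = 4.
  i=2: a_2=2, p_2 = 2*9 + 2 = 20, q_2 = 2*4 + 1 = 9.
  i=3: a_3=6, p_3 = 6*20 + 9 = 129, q_3 = 6*9 + 4 = 58.
q_3 = 58 > 40, so the last convergent with denominator <= 40 is p_2/q_2 = 20/9.
The closest fraction with denominator <= 40 is either p_2/q_2 or the intermediate fraction (k*p_2 + p_1)/(k*q_2 + q_1) with the largest k >= 1 whose denominator stays <= 40; these approach x as k grows, and every other convergent or intermediate fraction in range is farther away.
Largest k: floor((40 - q_1)/q_2) = floor((40 - 4)/9) = 4.
That gives (4*20 + 9)/(4*9 + 4) = 89/40.
Compare the errors: |x - 20/9| = |407*9 - 20*183|/(183*9) = 3/1647, and |x - 89/40| = |407*40 - 89*183|/(183*40) = 7/7320.
Cross-multiplying, 7*1647 = 11529 < 21960 = 3*7320, so 7/7320 is smaller: the intermediate fraction 89/40 is closer to x than 20/9.

89/40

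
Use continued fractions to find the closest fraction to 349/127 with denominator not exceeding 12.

11/4

Expand x = 349/127 as a continued fraction with the Euclidean algorithm:
  349 = 2*127 + 95, so a_0 = 2.
  127 = 1*95 + 32, so a_1 = 1.
  95 = 2*32 + 31, so a_2 = 2.
  32 = 1*31 + 1, so a_3 = 1.
  31 = 31*1 + 0, so a_4 = 31.
so x = [2; 1, 2, 1, 31].
Convergents (p_i = a_i*p_{i-1} + p_{i-2}, q_i = a_i*q_{i-1} + q_{i-2} with p_{-2}=0, p_{-1}=1, q_{-2}=1, q_{-1}=0), until the denominator exceeds 12:
  i=0: a_0=2, p_0 = 2*1 + 0 = 2, q_0 = 2*0 + 1 = 1.
  i=1: a_1=1, p_1 = 1*2 + 1 = 3, q_1 = 1*1 + 0 = 1.
  i=2: a_2=2, p_2 = 2*3 + 2 = 8, q_2 = 2*1 + 1 = 3.
  i=3: a_3=1, p_3 = 1*8 + 3 = 11, q_3 = 1*3 + 1 = 4.
  i=4: a_4=31, p_4 = 31*11 + 8 = 349, q_4 = 31*4 + 3 = 127.
q_4 = 127 > 12, so the last convergent with denominator <= 12 is p_3/q_3 = 11/4.
The closest fraction with denominator <= 12 is either p_3/q_3 or the intermediate fraction (k*p_3 + p_2)/(k*q_3 + q_2) with the largest k >= 1 whose denominator stays <= 12; these approach x as k grows, and every other convergent or intermediate fraction in range is farther away.
Largest k: floor((12 - q_2)/q_3) = floor((12 - 3)/4) = 2.
That gives (2*11 + 8)/(2*4 + 3) = 30/11.
Compare the errors: |x - 11/4| = |349*4 - 11*127|/(127*4) = 1/508, and |x - 30/11| = |349*11 - 30*127|/(127*11) = 29/1397.
Cross-multiplying, 1*1397 = 1397 < 14732 = 29*508, so 1/508 is smaller: the convergent 11/4 is closer to x than 30/11.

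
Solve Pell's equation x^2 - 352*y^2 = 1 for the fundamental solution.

(x, y) = (77617, 4137)

First expand sqrt(352) as a continued fraction. With x_i = (sqrt(352) + m_i)/d_i and (m_0, d_0) = (0, 1): a_0 = floor(sqrt(352)) = 18, since 18^2 = 324 <= 352 < 361 = 19^2.
Iterate m_{i+1} = d_i*a_i - m_i, d_{i+1} = (352 - m_{i+1}^2)/d_i, a_{i+1} = floor((a_0 + m_{i+1})/d_{i+1}):
  m_1 = 1*18 - 0 = 18, d_1 = (352 - 18^2)/1 = 28/1 = 28, a_1 = floor((18 + 18)/28) = 1.
  m_2 = 28*1 - 18 = 10, d_2 = (352 - 10^2)/28 = 252/28 = 9, a_2 = floor((18 + 10)/9) = 3.
  m_3 = 9*3 - 10 = 17, d_3 = (352 - 17^2)/9 = 63/9 = 7, a_3 = floor((18 + 17)/7) = 5.
  m_4 = 7*5 - 17 = 18, d_4 = (352 - 18^2)/7 = 28/7 = 4, a_4 = floor((18 + 18)/4) = 9.
  m_5 = 4*9 - 18 = 18, d_5 = (352 - 18^2)/4 = 28/4 = 7, a_5 = floor((18 + 18)/7) = 5.
  m_6 = 7*5 - 18 = 17, d_6 = (352 - 17^2)/7 = 63/7 = 9, a_6 = floor((18 + 17)/9) = 3.
  m_7 = 9*3 - 17 = 10, d_7 = (352 - 10^2)/9 = 252/9 = 28, a_7 = floor((18 + 10)/28) = 1.
  m_8 = 28*1 - 10 = 18, d_8 = (352 - 18^2)/28 = 28/28 = 1, a_8 = floor((18 + 18)/1) = 36.
  m_9 = 1*36 - 18 = 18, d_9 = (352 - 18^2)/1 = 28/1 = 28: (m_9, d_9) = (m_1, d_1) = (18, 28), so from here the quotients repeat a_1, ..., a_8; the period length is 8.
So sqrt(352) = [18; (1, 3, 5, 9, 5, 3, 1, 36)] with period length k = 8.
k is even, so the fundamental solution of x^2 - 352y^2 = 1 is (p_{k-1}, q_{k-1}) = (p_7, q_7); compute convergents through index 7.
Convergents (p_i = a_i*p_{i-1} + p_{i-2}, q_i = a_i*q_{i-1} + q_{i-2} with p_{-2}=0, p_{-1}=1, q_{-2}=1, q_{-1}=0):
  i=0: a_0=18, p_0 = 18*1 + 0 = 18, q_0 = 18*0 + 1 = 1.
  i=1: a_1=1, p_1 = 1*18 + 1 = 19, q_1 = 1*1 + 0 = 1.
  i=2: a_2=3, p_2 = 3*19 + 18 = 75, q_2 = 3*1 + 1 = 4.
  i=3: a_3=5, p_3 = 5*75 + 19 = 394, q_3 = 5*4 + 1 = 21.
  i=4: a_4=9, p_4 = 9*394 + 75 = 3621, q_4 = 9*21 + 4 = 193.
  i=5: a_5=5, p_5 = 5*3621 + 394 = 18499, q_5 = 5*193 + 21 = 986.
  i=6: a_6=3, p_6 = 3*18499 + 3621 = 59118, q_6 = 3*986 + 193 = 3151.
  i=7: a_7=1, p_7 = 1*59118 + 18499 = 77617, q_7 = 1*3151 + 986 = 4137.
Check: 77617^2 - 352*4137^2 = 6024398689 - 6024398688 = 1, so (x, y) = (77617, 4137) solves the equation, and by the theorem it is the least positive solution.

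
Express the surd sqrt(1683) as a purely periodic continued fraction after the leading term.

[41; (41, 82)]

Write x_i = (sqrt(1683) + m_i)/d_i with (m_0, d_0) = (0, 1). a_0 = floor(sqrt(1683)) = 41, since 41^2 = 1681 <= 1683 < 1764 = 42^2.
Iterate m_{i+1} = d_i*a_i - m_i, d_{i+1} = (1683 - m_{i+1}^2)/d_i, a_{i+1} = floor((a_0 + m_{i+1})/d_{i+1}):
  m_1 = 1*41 - 0 = 41, d_1 = (1683 - 41^2)/1 = 2/1 = 2, a_1 = floor((41 + 41)/2) = 41.
  m_2 = 2*41 - 41 = 41, d_2 = (1683 - 41^2)/2 = 2/2 = 1, a_2 = floor((41 + 41)/1) = 82.
  m_3 = 1*82 - 41 = 41, d_3 = (1683 - 41^2)/1 = 2/1 = 2: (m_3, d_3) = (m_1, d_1) = (41, 2), so from here the quotients repeat a_1, a_2; the period length is 2.
Hence the expansion of sqrt(1683) is a_0 = 41 followed by the repeating block 41, 82 (period 2).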